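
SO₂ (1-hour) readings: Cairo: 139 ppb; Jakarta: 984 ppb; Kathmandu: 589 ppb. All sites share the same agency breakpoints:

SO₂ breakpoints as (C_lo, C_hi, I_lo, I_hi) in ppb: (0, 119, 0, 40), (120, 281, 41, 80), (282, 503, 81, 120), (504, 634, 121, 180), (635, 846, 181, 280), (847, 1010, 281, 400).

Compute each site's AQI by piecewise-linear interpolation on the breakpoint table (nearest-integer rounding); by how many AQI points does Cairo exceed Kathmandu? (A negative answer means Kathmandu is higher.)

-114

Cairo: row 120–281 (AQI 41–80). (80−41)·(139−120)/(281−120) + 41 = 39·19/161 + 41 ≈ 45.60 → 46.
Jakarta 984: bracket 847–1010 → index 281–400; slope 119/163, offset 137.
AQI = 281 + 119/163·137 ≈ 381.02 ⇒ 381.
Kathmandu 589: bracket 504–634 → index 121–180; slope 59/130, offset 85.
AQI = 121 + 59/130·85 ≈ 159.58 ⇒ 160.
AQIs: Cairo=46, Jakarta=381, Kathmandu=160. Cairo (46) − Kathmandu (160) = -114.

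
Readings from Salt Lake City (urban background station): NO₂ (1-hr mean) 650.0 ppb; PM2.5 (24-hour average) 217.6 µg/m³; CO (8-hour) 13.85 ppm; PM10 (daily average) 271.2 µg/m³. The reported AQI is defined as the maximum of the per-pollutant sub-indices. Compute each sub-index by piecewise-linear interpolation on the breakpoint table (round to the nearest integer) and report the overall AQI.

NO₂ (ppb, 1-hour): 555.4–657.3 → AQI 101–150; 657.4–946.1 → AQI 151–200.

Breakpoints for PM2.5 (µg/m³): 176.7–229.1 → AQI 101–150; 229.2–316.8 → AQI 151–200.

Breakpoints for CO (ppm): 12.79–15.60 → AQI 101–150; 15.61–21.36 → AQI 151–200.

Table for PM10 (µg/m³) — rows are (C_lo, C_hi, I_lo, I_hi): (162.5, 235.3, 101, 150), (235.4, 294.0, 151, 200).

181

NO₂ 650.0: bracket 555.4–657.3 → index 101–150; slope 49/101.9, offset 94.6.
AQI = 101 + 49/101.9·94.6 ≈ 146.49 ⇒ 146.
PM2.5: 217.6 ∈ [176.7, 229.1] ↔ index [101, 150].
101 + (217.6−176.7)·(150−101)/(229.1−176.7) = 101 + 40.9·49/52.4 ≈ 139.25, so AQI = 139.
CO: 13.85 lies in 12.79–15.60, so I_lo=101, I_hi=150, C_lo=12.79, C_hi=15.60.
(150−101)/(15.60−12.79) × (13.85−12.79) + 101 = 49/2.81 × 1.06 + 101 ≈ 119.48 → 119.
PM10: 271.2 ∈ [235.4, 294.0] ↔ index [151, 200].
151 + (271.2−235.4)·(200−151)/(294.0−235.4) = 151 + 35.8·49/58.6 ≈ 180.94, so AQI = 181.
Sub-indices: NO₂→146, PM2.5→139, CO→119, PM10→181. Overall AQI = max = 181; dominant pollutant is PM10.
AQI 181: Unhealthy.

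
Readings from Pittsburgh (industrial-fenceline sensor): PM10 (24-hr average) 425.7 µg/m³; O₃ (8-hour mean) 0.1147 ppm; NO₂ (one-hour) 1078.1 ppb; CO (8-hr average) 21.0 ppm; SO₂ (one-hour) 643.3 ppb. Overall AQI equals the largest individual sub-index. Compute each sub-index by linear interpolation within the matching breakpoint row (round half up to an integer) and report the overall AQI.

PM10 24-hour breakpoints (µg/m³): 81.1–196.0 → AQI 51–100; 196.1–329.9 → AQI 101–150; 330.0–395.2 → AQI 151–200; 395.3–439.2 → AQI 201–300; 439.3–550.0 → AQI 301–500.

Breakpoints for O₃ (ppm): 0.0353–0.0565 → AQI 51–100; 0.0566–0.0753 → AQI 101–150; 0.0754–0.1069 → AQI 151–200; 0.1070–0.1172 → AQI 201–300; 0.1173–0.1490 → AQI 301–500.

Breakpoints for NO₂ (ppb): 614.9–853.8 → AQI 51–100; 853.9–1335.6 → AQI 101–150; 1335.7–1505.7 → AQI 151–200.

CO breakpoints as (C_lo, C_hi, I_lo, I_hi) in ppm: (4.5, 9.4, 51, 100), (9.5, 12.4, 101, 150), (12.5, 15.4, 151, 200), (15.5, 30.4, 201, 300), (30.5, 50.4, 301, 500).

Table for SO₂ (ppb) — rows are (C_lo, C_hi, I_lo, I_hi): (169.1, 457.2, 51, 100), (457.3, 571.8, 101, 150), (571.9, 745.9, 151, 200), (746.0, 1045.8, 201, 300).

PM10 425.7: bracket 395.3–439.2 → index 201–300; slope 99/43.9, offset 30.4.
AQI = 201 + 99/43.9·30.4 ≈ 269.56 ⇒ 270.
O₃: row 0.1070–0.1172 (AQI 201–300). (300−201)·(0.1147−0.1070)/(0.1172−0.1070) + 201 = 99·0.0077/0.0102 + 201 ≈ 275.74 → 276.
NO₂ 1078.1: bracket 853.9–1335.6 → index 101–150; slope 49/481.7, offset 224.2.
AQI = 101 + 49/481.7·224.2 ≈ 123.81 ⇒ 124.
CO 21.0: bracket 15.5–30.4 → index 201–300; slope 99/14.9, offset 5.5.
AQI = 201 + 99/14.9·5.5 ≈ 237.54 ⇒ 238.
SO₂: row 571.9–745.9 (AQI 151–200). (200−151)·(643.3−571.9)/(745.9−571.9) + 151 = 49·71.4/174.0 + 151 ≈ 171.11 → 171.
Sub-indices: PM10→270, O₃→276, NO₂→124, CO→238, SO₂→171. Overall AQI = max = 276; dominant pollutant is O₃.

276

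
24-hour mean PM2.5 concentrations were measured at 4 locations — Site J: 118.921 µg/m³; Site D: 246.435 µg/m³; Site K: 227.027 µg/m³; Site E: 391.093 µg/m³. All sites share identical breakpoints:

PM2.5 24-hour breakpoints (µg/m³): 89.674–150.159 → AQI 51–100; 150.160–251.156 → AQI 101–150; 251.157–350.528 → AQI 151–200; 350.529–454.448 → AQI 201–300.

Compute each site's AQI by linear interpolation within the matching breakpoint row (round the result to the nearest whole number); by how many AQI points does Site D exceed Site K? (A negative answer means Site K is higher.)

10

Site J: row 89.674–150.159 (AQI 51–100). (100−51)·(118.921−89.674)/(150.159−89.674) + 51 = 49·29.247/60.485 + 51 ≈ 74.69 → 75.
Site D: row 150.160–251.156 (AQI 101–150). (150−101)·(246.435−150.160)/(251.156−150.160) + 101 = 49·96.275/100.996 + 101 ≈ 147.71 → 148.
Site K 227.027: bracket 150.160–251.156 → index 101–150; slope 49/100.996, offset 76.867.
AQI = 101 + 49/100.996·76.867 ≈ 138.29 ⇒ 138.
Site E: 391.093 lies in 350.529–454.448, so I_lo=201, I_hi=300, C_lo=350.529, C_hi=454.448.
(300−201)/(454.448−350.529) × (391.093−350.529) + 201 = 99/103.919 × 40.564 + 201 ≈ 239.64 → 240.
AQIs: Site J=75, Site D=148, Site K=138, Site E=240. Site D (148) − Site K (138) = 10.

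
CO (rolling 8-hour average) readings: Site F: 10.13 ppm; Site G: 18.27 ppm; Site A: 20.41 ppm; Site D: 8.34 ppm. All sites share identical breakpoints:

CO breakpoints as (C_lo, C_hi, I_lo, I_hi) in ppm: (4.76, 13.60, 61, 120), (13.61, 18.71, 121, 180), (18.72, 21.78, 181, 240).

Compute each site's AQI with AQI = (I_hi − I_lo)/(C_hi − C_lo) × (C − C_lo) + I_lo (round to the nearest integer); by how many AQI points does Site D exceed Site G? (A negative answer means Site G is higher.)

-90

Site F: 10.13 ∈ [4.76, 13.60] ↔ index [61, 120].
61 + (10.13−4.76)·(120−61)/(13.60−4.76) = 61 + 5.37·59/8.84 ≈ 96.84, so AQI = 97.
Site G: 18.27 ∈ [13.61, 18.71] ↔ index [121, 180].
121 + (18.27−13.61)·(180−121)/(18.71−13.61) = 121 + 4.66·59/5.10 ≈ 174.91, so AQI = 175.
Site A: row 18.72–21.78 (AQI 181–240). (240−181)·(20.41−18.72)/(21.78−18.72) + 181 = 59·1.69/3.06 + 181 ≈ 213.58 → 214.
Site D: row 4.76–13.60 (AQI 61–120). (120−61)·(8.34−4.76)/(13.60−4.76) + 61 = 59·3.58/8.84 + 61 ≈ 84.89 → 85.
AQIs: Site F=97, Site G=175, Site A=214, Site D=85. Site D (85) − Site G (175) = -90.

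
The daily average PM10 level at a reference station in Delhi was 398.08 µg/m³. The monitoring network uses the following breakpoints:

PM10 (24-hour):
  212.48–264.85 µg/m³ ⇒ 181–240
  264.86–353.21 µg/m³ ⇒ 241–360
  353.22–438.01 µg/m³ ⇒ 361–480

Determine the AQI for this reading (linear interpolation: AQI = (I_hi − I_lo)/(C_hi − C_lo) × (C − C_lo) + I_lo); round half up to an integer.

PM10: 398.08 lies in 353.22–438.01, so I_lo=361, I_hi=480, C_lo=353.22, C_hi=438.01.
(480−361)/(438.01−353.22) × (398.08−353.22) + 361 = 119/84.79 × 44.86 + 361 ≈ 423.96 → 424.

424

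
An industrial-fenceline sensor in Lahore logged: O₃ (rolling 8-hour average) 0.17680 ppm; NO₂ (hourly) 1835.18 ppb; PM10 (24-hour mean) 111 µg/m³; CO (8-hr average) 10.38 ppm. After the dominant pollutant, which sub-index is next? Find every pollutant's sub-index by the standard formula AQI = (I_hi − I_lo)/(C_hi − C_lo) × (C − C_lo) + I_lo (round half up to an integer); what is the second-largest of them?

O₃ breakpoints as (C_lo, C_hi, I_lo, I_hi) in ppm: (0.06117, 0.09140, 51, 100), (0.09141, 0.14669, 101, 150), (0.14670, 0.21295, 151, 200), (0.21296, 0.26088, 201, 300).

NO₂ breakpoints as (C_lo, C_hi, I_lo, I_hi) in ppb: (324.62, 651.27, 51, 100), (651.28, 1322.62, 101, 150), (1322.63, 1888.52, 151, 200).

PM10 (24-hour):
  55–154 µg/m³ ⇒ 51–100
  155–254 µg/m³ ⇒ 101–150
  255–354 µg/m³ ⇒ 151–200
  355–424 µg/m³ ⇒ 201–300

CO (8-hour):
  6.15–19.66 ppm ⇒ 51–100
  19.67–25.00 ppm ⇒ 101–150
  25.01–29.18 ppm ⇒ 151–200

O₃: 0.17680 lies in 0.14670–0.21295, so I_lo=151, I_hi=200, C_lo=0.14670, C_hi=0.21295.
(200−151)/(0.21295−0.14670) × (0.17680−0.14670) + 151 = 49/0.06625 × 0.03010 + 151 ≈ 173.26 → 173.
NO₂: 1835.18 lies in 1322.63–1888.52, so I_lo=151, I_hi=200, C_lo=1322.63, C_hi=1888.52.
(200−151)/(1888.52−1322.63) × (1835.18−1322.63) + 151 = 49/565.89 × 512.55 + 151 ≈ 195.38 → 195.
PM10 111: bracket 55–154 → index 51–100; slope 49/99, offset 56.
AQI = 51 + 49/99·56 ≈ 78.72 ⇒ 79.
CO 10.38: bracket 6.15–19.66 → index 51–100; slope 49/13.51, offset 4.23.
AQI = 51 + 49/13.51·4.23 ≈ 66.34 ⇒ 66.
Sub-indices: O₃→173, NO₂→195, PM10→79, CO→66. Ranked high→low: 195, 173, 79, 66. Second-highest sub-index = 173.

173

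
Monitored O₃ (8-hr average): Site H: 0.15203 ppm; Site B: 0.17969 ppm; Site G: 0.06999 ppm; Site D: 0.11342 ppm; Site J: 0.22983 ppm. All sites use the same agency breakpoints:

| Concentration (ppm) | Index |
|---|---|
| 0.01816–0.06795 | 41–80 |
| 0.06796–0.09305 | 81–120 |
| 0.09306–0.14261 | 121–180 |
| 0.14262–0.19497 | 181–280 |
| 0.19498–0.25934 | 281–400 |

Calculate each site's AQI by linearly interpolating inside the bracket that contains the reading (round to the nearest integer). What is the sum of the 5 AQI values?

1024

Site H: row 0.14262–0.19497 (AQI 181–280). (280−181)·(0.15203−0.14262)/(0.19497−0.14262) + 181 = 99·0.00941/0.05235 + 181 ≈ 198.80 → 199.
Site B: 0.17969 ∈ [0.14262, 0.19497] ↔ index [181, 280].
181 + (0.17969−0.14262)·(280−181)/(0.19497−0.14262) = 181 + 0.03707·99/0.05235 ≈ 251.10, so AQI = 251.
Site G 0.06999: bracket 0.06796–0.09305 → index 81–120; slope 39/0.02509, offset 0.00203.
AQI = 81 + 39/0.02509·0.00203 ≈ 84.16 ⇒ 84.
Site D: 0.11342 lies in 0.09306–0.14261, so I_lo=121, I_hi=180, C_lo=0.09306, C_hi=0.14261.
(180−121)/(0.14261−0.09306) × (0.11342−0.09306) + 121 = 59/0.04955 × 0.02036 + 121 ≈ 145.24 → 145.
Site J: 0.22983 ∈ [0.19498, 0.25934] ↔ index [281, 400].
281 + (0.22983−0.19498)·(400−281)/(0.25934−0.19498) = 281 + 0.03485·119/0.06436 ≈ 345.44, so AQI = 345.
AQIs: Site H=199, Site B=251, Site G=84, Site D=145, Site J=345. Sum = 199 + 251 + 84 + 145 + 345 = 1024.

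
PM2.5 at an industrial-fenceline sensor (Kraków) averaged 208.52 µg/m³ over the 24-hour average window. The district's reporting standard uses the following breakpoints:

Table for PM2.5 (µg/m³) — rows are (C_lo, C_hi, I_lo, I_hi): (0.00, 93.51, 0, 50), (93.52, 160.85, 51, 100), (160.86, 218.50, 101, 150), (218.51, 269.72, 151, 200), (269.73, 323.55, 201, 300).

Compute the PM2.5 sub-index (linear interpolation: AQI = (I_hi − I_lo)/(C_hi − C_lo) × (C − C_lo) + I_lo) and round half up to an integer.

PM2.5 208.52: bracket 160.86–218.50 → index 101–150; slope 49/57.64, offset 47.66.
AQI = 101 + 49/57.64·47.66 ≈ 141.52 ⇒ 142.

142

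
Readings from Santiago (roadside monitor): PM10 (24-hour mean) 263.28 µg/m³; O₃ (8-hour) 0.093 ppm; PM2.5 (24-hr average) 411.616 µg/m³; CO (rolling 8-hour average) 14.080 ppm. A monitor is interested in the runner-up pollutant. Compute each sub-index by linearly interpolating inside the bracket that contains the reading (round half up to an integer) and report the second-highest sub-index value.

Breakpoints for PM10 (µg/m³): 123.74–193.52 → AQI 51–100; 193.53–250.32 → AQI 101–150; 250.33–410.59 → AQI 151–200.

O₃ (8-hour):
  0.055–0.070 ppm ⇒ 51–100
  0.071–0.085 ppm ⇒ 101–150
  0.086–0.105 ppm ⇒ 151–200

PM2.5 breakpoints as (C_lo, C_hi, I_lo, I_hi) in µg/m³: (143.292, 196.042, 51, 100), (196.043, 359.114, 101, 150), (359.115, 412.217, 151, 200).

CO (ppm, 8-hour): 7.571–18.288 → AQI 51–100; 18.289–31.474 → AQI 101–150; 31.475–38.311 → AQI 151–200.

169

PM10: 263.28 lies in 250.33–410.59, so I_lo=151, I_hi=200, C_lo=250.33, C_hi=410.59.
(200−151)/(410.59−250.33) × (263.28−250.33) + 151 = 49/160.26 × 12.95 + 151 ≈ 154.96 → 155.
O₃: row 0.086–0.105 (AQI 151–200). (200−151)·(0.093−0.086)/(0.105−0.086) + 151 = 49·0.007/0.019 + 151 ≈ 169.05 → 169.
PM2.5: 411.616 ∈ [359.115, 412.217] ↔ index [151, 200].
151 + (411.616−359.115)·(200−151)/(412.217−359.115) = 151 + 52.501·49/53.102 ≈ 199.45, so AQI = 199.
CO: 14.080 lies in 7.571–18.288, so I_lo=51, I_hi=100, C_lo=7.571, C_hi=18.288.
(100−51)/(18.288−7.571) × (14.080−7.571) + 51 = 49/10.717 × 6.509 + 51 ≈ 80.76 → 81.
Sub-indices: PM10→155, O₃→169, PM2.5→199, CO→81. Ranked high→low: 199, 169, 155, 81. Second-highest sub-index = 169.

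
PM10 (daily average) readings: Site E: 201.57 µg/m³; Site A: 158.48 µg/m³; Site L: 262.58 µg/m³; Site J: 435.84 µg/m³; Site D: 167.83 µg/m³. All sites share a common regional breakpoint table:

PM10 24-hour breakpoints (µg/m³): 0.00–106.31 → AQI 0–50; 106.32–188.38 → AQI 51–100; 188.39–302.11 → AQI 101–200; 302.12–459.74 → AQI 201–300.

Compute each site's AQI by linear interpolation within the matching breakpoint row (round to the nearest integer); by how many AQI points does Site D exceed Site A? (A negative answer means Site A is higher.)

6

Site E: row 188.39–302.11 (AQI 101–200). (200−101)·(201.57−188.39)/(302.11−188.39) + 101 = 99·13.18/113.72 + 101 ≈ 112.47 → 112.
Site A: row 106.32–188.38 (AQI 51–100). (100−51)·(158.48−106.32)/(188.38−106.32) + 51 = 49·52.16/82.06 + 51 ≈ 82.15 → 82.
Site L: 262.58 lies in 188.39–302.11, so I_lo=101, I_hi=200, C_lo=188.39, C_hi=302.11.
(200−101)/(302.11−188.39) × (262.58−188.39) + 101 = 99/113.72 × 74.19 + 101 ≈ 165.59 → 166.
Site J: 435.84 lies in 302.12–459.74, so I_lo=201, I_hi=300, C_lo=302.12, C_hi=459.74.
(300−201)/(459.74−302.12) × (435.84−302.12) + 201 = 99/157.62 × 133.72 + 201 ≈ 284.99 → 285.
Site D 167.83: bracket 106.32–188.38 → index 51–100; slope 49/82.06, offset 61.51.
AQI = 51 + 49/82.06·61.51 ≈ 87.73 ⇒ 88.
AQIs: Site E=112, Site A=82, Site L=166, Site J=285, Site D=88. Site D (88) − Site A (82) = 6.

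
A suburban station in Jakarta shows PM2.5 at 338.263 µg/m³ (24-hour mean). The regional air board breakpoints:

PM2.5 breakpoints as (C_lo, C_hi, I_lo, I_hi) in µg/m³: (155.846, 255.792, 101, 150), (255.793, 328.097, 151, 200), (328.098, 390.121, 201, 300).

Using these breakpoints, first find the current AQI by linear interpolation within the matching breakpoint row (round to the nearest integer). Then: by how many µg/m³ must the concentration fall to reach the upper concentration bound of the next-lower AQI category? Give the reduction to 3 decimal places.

PM2.5 338.263: bracket 328.098–390.121 → index 201–300; slope 99/62.023, offset 10.165.
AQI = 201 + 99/62.023·10.165 ≈ 217.23 ⇒ 217.
Current AQI 217 is in the Very Unhealthy range (201–300). The next-lower category tops out at AQI 200, whose upper concentration bound is 328.097 µg/m³.
Reduction needed = 338.263 − 328.097 = 10.166 µg/m³.

10.166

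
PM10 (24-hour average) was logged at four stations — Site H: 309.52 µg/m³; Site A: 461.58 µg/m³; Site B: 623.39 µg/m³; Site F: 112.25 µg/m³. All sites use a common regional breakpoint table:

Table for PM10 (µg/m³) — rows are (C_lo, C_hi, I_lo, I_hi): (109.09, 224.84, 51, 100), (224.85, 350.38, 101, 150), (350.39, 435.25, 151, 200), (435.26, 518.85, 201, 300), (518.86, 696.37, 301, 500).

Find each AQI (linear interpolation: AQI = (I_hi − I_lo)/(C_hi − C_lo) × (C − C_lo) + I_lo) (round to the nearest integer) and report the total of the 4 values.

Site H: 309.52 ∈ [224.85, 350.38] ↔ index [101, 150].
101 + (309.52−224.85)·(150−101)/(350.38−224.85) = 101 + 84.67·49/125.53 ≈ 134.05, so AQI = 134.
Site A 461.58: bracket 435.26–518.85 → index 201–300; slope 99/83.59, offset 26.32.
AQI = 201 + 99/83.59·26.32 ≈ 232.17 ⇒ 232.
Site B: 623.39 lies in 518.86–696.37, so I_lo=301, I_hi=500, C_lo=518.86, C_hi=696.37.
(500−301)/(696.37−518.86) × (623.39−518.86) + 301 = 199/177.51 × 104.53 + 301 ≈ 418.18 → 418.
Site F 112.25: bracket 109.09–224.84 → index 51–100; slope 49/115.75, offset 3.16.
AQI = 51 + 49/115.75·3.16 ≈ 52.34 ⇒ 52.
AQIs: Site H=134, Site A=232, Site B=418, Site F=52. Sum = 134 + 232 + 418 + 52 = 836.

836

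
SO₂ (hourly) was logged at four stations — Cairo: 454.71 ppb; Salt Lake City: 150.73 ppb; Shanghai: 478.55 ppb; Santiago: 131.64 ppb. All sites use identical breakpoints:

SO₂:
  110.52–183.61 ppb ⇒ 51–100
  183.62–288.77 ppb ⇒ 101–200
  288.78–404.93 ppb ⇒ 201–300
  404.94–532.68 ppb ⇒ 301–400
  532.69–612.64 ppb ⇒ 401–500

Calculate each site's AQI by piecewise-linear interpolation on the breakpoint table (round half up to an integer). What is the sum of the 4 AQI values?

Cairo: 454.71 lies in 404.94–532.68, so I_lo=301, I_hi=400, C_lo=404.94, C_hi=532.68.
(400−301)/(532.68−404.94) × (454.71−404.94) + 301 = 99/127.74 × 49.77 + 301 ≈ 339.57 → 340.
Salt Lake City: row 110.52–183.61 (AQI 51–100). (100−51)·(150.73−110.52)/(183.61−110.52) + 51 = 49·40.21/73.09 + 51 ≈ 77.96 → 78.
Shanghai: 478.55 ∈ [404.94, 532.68] ↔ index [301, 400].
301 + (478.55−404.94)·(400−301)/(532.68−404.94) = 301 + 73.61·99/127.74 ≈ 358.05, so AQI = 358.
Santiago: 131.64 ∈ [110.52, 183.61] ↔ index [51, 100].
51 + (131.64−110.52)·(100−51)/(183.61−110.52) = 51 + 21.12·49/73.09 ≈ 65.16, so AQI = 65.
AQIs: Cairo=340, Salt Lake City=78, Shanghai=358, Santiago=65. Sum = 340 + 78 + 358 + 65 = 841.

841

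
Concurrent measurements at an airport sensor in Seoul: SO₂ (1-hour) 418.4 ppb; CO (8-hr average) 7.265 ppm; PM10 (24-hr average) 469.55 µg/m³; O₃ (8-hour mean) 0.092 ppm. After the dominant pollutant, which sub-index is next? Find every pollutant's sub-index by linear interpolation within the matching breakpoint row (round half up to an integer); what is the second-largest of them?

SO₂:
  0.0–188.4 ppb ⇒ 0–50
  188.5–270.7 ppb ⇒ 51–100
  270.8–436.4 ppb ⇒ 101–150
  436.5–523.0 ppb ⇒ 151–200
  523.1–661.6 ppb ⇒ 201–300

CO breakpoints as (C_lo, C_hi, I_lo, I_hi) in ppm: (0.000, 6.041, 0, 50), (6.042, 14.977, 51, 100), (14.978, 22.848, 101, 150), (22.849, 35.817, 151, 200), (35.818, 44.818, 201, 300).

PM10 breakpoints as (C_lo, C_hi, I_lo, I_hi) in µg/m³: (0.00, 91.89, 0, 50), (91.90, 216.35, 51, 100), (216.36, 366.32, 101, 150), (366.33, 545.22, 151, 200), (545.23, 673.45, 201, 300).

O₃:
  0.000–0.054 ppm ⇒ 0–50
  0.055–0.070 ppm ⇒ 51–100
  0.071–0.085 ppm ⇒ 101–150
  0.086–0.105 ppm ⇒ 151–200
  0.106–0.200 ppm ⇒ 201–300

SO₂ 418.4: bracket 270.8–436.4 → index 101–150; slope 49/165.6, offset 147.6.
AQI = 101 + 49/165.6·147.6 ≈ 144.67 ⇒ 145.
CO: row 6.042–14.977 (AQI 51–100). (100−51)·(7.265−6.042)/(14.977−6.042) + 51 = 49·1.223/8.935 + 51 ≈ 57.71 → 58.
PM10: 469.55 lies in 366.33–545.22, so I_lo=151, I_hi=200, C_lo=366.33, C_hi=545.22.
(200−151)/(545.22−366.33) × (469.55−366.33) + 151 = 49/178.89 × 103.22 + 151 ≈ 179.27 → 179.
O₃: 0.092 ∈ [0.086, 0.105] ↔ index [151, 200].
151 + (0.092−0.086)·(200−151)/(0.105−0.086) = 151 + 0.006·49/0.019 ≈ 166.47, so AQI = 166.
Sub-indices: SO₂→145, CO→58, PM10→179, O₃→166. Ranked high→low: 179, 166, 145, 58. Second-highest sub-index = 166.

166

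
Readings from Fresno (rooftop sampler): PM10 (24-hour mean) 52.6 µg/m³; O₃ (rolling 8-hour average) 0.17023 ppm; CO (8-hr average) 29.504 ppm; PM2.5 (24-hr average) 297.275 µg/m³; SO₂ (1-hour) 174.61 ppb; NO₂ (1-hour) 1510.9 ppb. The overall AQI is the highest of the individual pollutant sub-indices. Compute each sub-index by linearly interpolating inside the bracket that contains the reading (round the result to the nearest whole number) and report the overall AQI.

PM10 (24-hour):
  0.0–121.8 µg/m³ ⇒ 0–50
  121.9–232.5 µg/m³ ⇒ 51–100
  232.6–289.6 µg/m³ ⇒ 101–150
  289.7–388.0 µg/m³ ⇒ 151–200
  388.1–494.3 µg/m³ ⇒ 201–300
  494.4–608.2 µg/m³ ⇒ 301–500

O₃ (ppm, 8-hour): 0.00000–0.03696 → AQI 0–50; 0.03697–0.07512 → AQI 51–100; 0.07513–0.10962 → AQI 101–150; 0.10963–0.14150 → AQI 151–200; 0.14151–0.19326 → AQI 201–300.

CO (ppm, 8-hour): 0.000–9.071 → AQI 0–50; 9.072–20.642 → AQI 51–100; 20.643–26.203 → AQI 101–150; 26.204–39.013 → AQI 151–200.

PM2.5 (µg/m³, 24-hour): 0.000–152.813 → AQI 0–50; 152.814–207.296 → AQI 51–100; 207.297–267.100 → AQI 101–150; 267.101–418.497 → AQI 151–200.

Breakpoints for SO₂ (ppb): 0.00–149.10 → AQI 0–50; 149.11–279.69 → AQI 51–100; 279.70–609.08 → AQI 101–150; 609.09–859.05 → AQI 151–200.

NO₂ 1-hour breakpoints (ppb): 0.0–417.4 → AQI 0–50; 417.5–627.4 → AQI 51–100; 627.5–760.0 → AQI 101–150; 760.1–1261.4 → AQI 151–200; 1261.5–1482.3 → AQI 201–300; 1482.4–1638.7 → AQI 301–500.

337

PM10: 52.6 lies in 0.0–121.8, so I_lo=0, I_hi=50, C_lo=0.0, C_hi=121.8.
(50−0)/(121.8−0.0) × (52.6−0.0) + 0 = 50/121.8 × 52.6 + 0 ≈ 21.59 → 22.
O₃: 0.17023 ∈ [0.14151, 0.19326] ↔ index [201, 300].
201 + (0.17023−0.14151)·(300−201)/(0.19326−0.14151) = 201 + 0.02872·99/0.05175 ≈ 255.94, so AQI = 256.
CO 29.504: bracket 26.204–39.013 → index 151–200; slope 49/12.809, offset 3.300.
AQI = 151 + 49/12.809·3.300 ≈ 163.62 ⇒ 164.
PM2.5: 297.275 lies in 267.101–418.497, so I_lo=151, I_hi=200, C_lo=267.101, C_hi=418.497.
(200−151)/(418.497−267.101) × (297.275−267.101) + 151 = 49/151.396 × 30.174 + 151 ≈ 160.77 → 161.
SO₂: 174.61 lies in 149.11–279.69, so I_lo=51, I_hi=100, C_lo=149.11, C_hi=279.69.
(100−51)/(279.69−149.11) × (174.61−149.11) + 51 = 49/130.58 × 25.50 + 51 ≈ 60.57 → 61.
NO₂: 1510.9 ∈ [1482.4, 1638.7] ↔ index [301, 500].
301 + (1510.9−1482.4)·(500−301)/(1638.7−1482.4) = 301 + 28.5·199/156.3 ≈ 337.29, so AQI = 337.
Sub-indices: PM10→22, O₃→256, CO→164, PM2.5→161, SO₂→61, NO₂→337. Overall AQI = max = 337; dominant pollutant is NO₂.
AQI 337: Hazardous.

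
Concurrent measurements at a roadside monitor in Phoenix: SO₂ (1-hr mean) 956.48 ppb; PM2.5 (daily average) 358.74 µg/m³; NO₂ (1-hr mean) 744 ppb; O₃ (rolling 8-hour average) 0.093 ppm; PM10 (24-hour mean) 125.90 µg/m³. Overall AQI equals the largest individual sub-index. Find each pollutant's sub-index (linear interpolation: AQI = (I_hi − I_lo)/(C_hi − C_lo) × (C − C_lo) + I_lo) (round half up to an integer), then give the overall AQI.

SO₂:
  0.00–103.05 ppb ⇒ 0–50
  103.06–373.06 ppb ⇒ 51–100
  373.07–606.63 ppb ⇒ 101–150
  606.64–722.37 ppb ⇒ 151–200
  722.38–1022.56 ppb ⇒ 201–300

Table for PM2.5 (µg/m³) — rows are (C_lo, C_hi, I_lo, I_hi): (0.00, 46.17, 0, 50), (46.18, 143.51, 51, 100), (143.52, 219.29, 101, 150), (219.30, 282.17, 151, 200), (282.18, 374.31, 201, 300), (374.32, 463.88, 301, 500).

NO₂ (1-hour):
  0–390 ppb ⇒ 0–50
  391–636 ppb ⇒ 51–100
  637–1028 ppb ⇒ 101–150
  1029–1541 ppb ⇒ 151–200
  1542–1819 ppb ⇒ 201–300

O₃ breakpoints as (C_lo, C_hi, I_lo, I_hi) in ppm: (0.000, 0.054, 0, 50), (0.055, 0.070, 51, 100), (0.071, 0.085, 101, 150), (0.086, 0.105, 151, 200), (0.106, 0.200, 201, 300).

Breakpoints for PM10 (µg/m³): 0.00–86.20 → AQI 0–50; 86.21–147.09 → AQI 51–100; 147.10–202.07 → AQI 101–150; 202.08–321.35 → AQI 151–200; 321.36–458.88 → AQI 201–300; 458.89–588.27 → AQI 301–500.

283

SO₂: row 722.38–1022.56 (AQI 201–300). (300−201)·(956.48−722.38)/(1022.56−722.38) + 201 = 99·234.10/300.18 + 201 ≈ 278.21 → 278.
PM2.5: 358.74 ∈ [282.18, 374.31] ↔ index [201, 300].
201 + (358.74−282.18)·(300−201)/(374.31−282.18) = 201 + 76.56·99/92.13 ≈ 283.27, so AQI = 283.
NO₂: 744 lies in 637–1028, so I_lo=101, I_hi=150, C_lo=637, C_hi=1028.
(150−101)/(1028−637) × (744−637) + 101 = 49/391 × 107 + 101 ≈ 114.41 → 114.
O₃: row 0.086–0.105 (AQI 151–200). (200−151)·(0.093−0.086)/(0.105−0.086) + 151 = 49·0.007/0.019 + 151 ≈ 169.05 → 169.
PM10: 125.90 lies in 86.21–147.09, so I_lo=51, I_hi=100, C_lo=86.21, C_hi=147.09.
(100−51)/(147.09−86.21) × (125.90−86.21) + 51 = 49/60.88 × 39.69 + 51 ≈ 82.94 → 83.
Sub-indices: SO₂→278, PM2.5→283, NO₂→114, O₃→169, PM10→83. Overall AQI = max = 283; dominant pollutant is PM2.5.
AQI 283: Very Unhealthy.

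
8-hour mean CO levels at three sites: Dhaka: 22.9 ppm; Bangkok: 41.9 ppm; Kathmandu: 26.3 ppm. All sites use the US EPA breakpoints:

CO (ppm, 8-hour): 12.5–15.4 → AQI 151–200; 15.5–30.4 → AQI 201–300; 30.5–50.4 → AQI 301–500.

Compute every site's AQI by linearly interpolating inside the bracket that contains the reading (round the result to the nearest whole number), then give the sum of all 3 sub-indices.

Dhaka 22.9: bracket 15.5–30.4 → index 201–300; slope 99/14.9, offset 7.4.
AQI = 201 + 99/14.9·7.4 ≈ 250.17 ⇒ 250.
Bangkok: 41.9 ∈ [30.5, 50.4] ↔ index [301, 500].
301 + (41.9−30.5)·(500−301)/(50.4−30.5) = 301 + 11.4·199/19.9 ≈ 415.00, so AQI = 415.
Kathmandu: 26.3 lies in 15.5–30.4, so I_lo=201, I_hi=300, C_lo=15.5, C_hi=30.4.
(300−201)/(30.4−15.5) × (26.3−15.5) + 201 = 99/14.9 × 10.8 + 201 ≈ 272.76 → 273.
AQIs: Dhaka=250, Bangkok=415, Kathmandu=273. Sum = 250 + 415 + 273 = 938.

938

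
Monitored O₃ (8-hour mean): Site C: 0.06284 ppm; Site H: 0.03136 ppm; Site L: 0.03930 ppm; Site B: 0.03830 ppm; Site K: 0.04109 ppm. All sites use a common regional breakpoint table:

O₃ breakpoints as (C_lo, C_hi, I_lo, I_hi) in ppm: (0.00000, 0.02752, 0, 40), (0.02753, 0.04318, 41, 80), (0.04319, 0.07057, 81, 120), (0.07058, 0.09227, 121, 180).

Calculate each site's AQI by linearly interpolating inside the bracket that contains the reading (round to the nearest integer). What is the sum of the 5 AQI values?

Site C: 0.06284 lies in 0.04319–0.07057, so I_lo=81, I_hi=120, C_lo=0.04319, C_hi=0.07057.
(120−81)/(0.07057−0.04319) × (0.06284−0.04319) + 81 = 39/0.02738 × 0.01965 + 81 ≈ 108.99 → 109.
Site H: 0.03136 lies in 0.02753–0.04318, so I_lo=41, I_hi=80, C_lo=0.02753, C_hi=0.04318.
(80−41)/(0.04318−0.02753) × (0.03136−0.02753) + 41 = 39/0.01565 × 0.00383 + 41 ≈ 50.54 → 51.
Site L: row 0.02753–0.04318 (AQI 41–80). (80−41)·(0.03930−0.02753)/(0.04318−0.02753) + 41 = 39·0.01177/0.01565 + 41 ≈ 70.33 → 70.
Site B: 0.03830 lies in 0.02753–0.04318, so I_lo=41, I_hi=80, C_lo=0.02753, C_hi=0.04318.
(80−41)/(0.04318−0.02753) × (0.03830−0.02753) + 41 = 39/0.01565 × 0.01077 + 41 ≈ 67.84 → 68.
Site K 0.04109: bracket 0.02753–0.04318 → index 41–80; slope 39/0.01565, offset 0.01356.
AQI = 41 + 39/0.01565·0.01356 ≈ 74.79 ⇒ 75.
AQIs: Site C=109, Site H=51, Site L=70, Site B=68, Site K=75. Sum = 109 + 51 + 70 + 68 + 75 = 373.

373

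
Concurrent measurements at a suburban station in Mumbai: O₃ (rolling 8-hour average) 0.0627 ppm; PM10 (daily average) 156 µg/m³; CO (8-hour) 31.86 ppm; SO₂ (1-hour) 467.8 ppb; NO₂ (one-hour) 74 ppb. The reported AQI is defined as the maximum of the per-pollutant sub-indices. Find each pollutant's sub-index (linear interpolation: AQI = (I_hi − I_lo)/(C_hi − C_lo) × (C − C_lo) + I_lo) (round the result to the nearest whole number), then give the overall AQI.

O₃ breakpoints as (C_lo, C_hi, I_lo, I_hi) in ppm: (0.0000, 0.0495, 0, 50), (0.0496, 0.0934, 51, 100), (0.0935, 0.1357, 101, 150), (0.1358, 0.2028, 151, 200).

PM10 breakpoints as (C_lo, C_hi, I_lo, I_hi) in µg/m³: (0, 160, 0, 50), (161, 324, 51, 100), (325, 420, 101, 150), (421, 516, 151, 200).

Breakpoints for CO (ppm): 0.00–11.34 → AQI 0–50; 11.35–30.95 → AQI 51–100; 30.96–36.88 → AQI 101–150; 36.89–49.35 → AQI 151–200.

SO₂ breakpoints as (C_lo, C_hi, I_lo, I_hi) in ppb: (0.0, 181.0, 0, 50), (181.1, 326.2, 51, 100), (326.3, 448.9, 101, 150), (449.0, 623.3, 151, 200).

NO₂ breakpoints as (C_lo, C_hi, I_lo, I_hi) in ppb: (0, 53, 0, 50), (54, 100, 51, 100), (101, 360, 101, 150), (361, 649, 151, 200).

O₃: 0.0627 ∈ [0.0496, 0.0934] ↔ index [51, 100].
51 + (0.0627−0.0496)·(100−51)/(0.0934−0.0496) = 51 + 0.0131·49/0.0438 ≈ 65.66, so AQI = 66.
PM10: 156 lies in 0–160, so I_lo=0, I_hi=50, C_lo=0, C_hi=160.
(50−0)/(160−0) × (156−0) + 0 = 50/160 × 156 + 0 ≈ 48.75 → 49.
CO: 31.86 ∈ [30.96, 36.88] ↔ index [101, 150].
101 + (31.86−30.96)·(150−101)/(36.88−30.96) = 101 + 0.90·49/5.92 ≈ 108.45, so AQI = 108.
SO₂: row 449.0–623.3 (AQI 151–200). (200−151)·(467.8−449.0)/(623.3−449.0) + 151 = 49·18.8/174.3 + 151 ≈ 156.29 → 156.
NO₂: 74 lies in 54–100, so I_lo=51, I_hi=100, C_lo=54, C_hi=100.
(100−51)/(100−54) × (74−54) + 51 = 49/46 × 20 + 51 ≈ 72.30 → 72.
Sub-indices: O₃→66, PM10→49, CO→108, SO₂→156, NO₂→72. Overall AQI = max = 156; dominant pollutant is SO₂.
AQI 156: Unhealthy.

156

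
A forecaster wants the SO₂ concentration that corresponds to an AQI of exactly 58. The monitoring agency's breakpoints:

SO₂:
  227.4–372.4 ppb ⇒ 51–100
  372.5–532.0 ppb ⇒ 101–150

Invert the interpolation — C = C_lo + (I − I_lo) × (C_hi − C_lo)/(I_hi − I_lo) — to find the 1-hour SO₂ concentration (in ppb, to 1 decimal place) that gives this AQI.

AQI 58 lies in the 51–100 band, which corresponds to 227.4–372.4 ppb.
C = 227.4 + (58−51)×(372.4−227.4)/(100−51) = 227.4 + 7×145.0/49 ≈ 248.114 ppb → 248.1 ppb to 1 dp.

248.1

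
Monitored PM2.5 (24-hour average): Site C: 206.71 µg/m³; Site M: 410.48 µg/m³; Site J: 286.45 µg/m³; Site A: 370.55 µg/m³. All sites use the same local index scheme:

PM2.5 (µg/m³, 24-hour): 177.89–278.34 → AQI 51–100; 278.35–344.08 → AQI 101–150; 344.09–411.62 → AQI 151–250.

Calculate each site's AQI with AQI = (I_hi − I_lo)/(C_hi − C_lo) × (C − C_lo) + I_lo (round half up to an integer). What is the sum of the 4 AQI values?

610

Site C 206.71: bracket 177.89–278.34 → index 51–100; slope 49/100.45, offset 28.82.
AQI = 51 + 49/100.45·28.82 ≈ 65.06 ⇒ 65.
Site M 410.48: bracket 344.09–411.62 → index 151–250; slope 99/67.53, offset 66.39.
AQI = 151 + 99/67.53·66.39 ≈ 248.33 ⇒ 248.
Site J: 286.45 ∈ [278.35, 344.08] ↔ index [101, 150].
101 + (286.45−278.35)·(150−101)/(344.08−278.35) = 101 + 8.10·49/65.73 ≈ 107.04, so AQI = 107.
Site A: row 344.09–411.62 (AQI 151–250). (250−151)·(370.55−344.09)/(411.62−344.09) + 151 = 99·26.46/67.53 + 151 ≈ 189.79 → 190.
AQIs: Site C=65, Site M=248, Site J=107, Site A=190. Sum = 65 + 248 + 107 + 190 = 610.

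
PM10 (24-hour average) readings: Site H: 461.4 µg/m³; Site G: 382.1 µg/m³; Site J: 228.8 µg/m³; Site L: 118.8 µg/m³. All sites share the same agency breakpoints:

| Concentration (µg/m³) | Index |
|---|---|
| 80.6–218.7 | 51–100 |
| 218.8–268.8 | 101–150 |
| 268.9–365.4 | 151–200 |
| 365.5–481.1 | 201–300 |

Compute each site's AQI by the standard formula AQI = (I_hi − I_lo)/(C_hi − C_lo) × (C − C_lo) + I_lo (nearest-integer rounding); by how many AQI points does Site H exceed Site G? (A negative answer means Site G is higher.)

Site H: row 365.5–481.1 (AQI 201–300). (300−201)·(461.4−365.5)/(481.1−365.5) + 201 = 99·95.9/115.6 + 201 ≈ 283.13 → 283.
Site G: 382.1 ∈ [365.5, 481.1] ↔ index [201, 300].
201 + (382.1−365.5)·(300−201)/(481.1−365.5) = 201 + 16.6·99/115.6 ≈ 215.22, so AQI = 215.
Site J: 228.8 ∈ [218.8, 268.8] ↔ index [101, 150].
101 + (228.8−218.8)·(150−101)/(268.8−218.8) = 101 + 10.0·49/50.0 ≈ 110.80, so AQI = 111.
Site L 118.8: bracket 80.6–218.7 → index 51–100; slope 49/138.1, offset 38.2.
AQI = 51 + 49/138.1·38.2 ≈ 64.55 ⇒ 65.
AQIs: Site H=283, Site G=215, Site J=111, Site L=65. Site H (283) − Site G (215) = 68.

68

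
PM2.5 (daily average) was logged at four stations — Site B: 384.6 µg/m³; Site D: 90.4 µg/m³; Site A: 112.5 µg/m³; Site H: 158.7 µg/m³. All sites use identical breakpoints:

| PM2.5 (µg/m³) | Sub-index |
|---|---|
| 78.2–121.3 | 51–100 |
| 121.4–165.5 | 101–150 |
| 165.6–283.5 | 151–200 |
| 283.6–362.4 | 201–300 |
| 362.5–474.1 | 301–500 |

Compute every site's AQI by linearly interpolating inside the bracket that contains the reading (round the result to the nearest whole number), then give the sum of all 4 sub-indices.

Site B: 384.6 ∈ [362.5, 474.1] ↔ index [301, 500].
301 + (384.6−362.5)·(500−301)/(474.1−362.5) = 301 + 22.1·199/111.6 ≈ 340.41, so AQI = 340.
Site D 90.4: bracket 78.2–121.3 → index 51–100; slope 49/43.1, offset 12.2.
AQI = 51 + 49/43.1·12.2 ≈ 64.87 ⇒ 65.
Site A: 112.5 ∈ [78.2, 121.3] ↔ index [51, 100].
51 + (112.5−78.2)·(100−51)/(121.3−78.2) = 51 + 34.3·49/43.1 ≈ 90.00, so AQI = 90.
Site H 158.7: bracket 121.4–165.5 → index 101–150; slope 49/44.1, offset 37.3.
AQI = 101 + 49/44.1·37.3 ≈ 142.44 ⇒ 142.
AQIs: Site B=340, Site D=65, Site A=90, Site H=142. Sum = 340 + 65 + 90 + 142 = 637.

637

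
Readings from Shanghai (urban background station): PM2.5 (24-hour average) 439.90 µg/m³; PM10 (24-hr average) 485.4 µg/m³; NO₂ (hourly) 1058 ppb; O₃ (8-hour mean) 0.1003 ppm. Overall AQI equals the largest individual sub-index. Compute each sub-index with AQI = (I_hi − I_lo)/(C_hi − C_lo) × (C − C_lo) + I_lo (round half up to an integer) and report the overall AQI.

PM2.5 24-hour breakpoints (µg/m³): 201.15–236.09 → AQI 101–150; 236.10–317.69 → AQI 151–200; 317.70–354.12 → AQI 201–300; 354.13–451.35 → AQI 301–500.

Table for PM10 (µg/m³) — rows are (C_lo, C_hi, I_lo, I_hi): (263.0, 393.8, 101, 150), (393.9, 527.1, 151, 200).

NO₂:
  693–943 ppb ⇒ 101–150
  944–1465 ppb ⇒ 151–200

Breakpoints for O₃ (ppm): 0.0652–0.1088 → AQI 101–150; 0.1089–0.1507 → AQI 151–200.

PM2.5: 439.90 lies in 354.13–451.35, so I_lo=301, I_hi=500, C_lo=354.13, C_hi=451.35.
(500−301)/(451.35−354.13) × (439.90−354.13) + 301 = 199/97.22 × 85.77 + 301 ≈ 476.56 → 477.
PM10 485.4: bracket 393.9–527.1 → index 151–200; slope 49/133.2, offset 91.5.
AQI = 151 + 49/133.2·91.5 ≈ 184.66 ⇒ 185.
NO₂ 1058: bracket 944–1465 → index 151–200; slope 49/521, offset 114.
AQI = 151 + 49/521·114 ≈ 161.72 ⇒ 162.
O₃: row 0.0652–0.1088 (AQI 101–150). (150−101)·(0.1003−0.0652)/(0.1088−0.0652) + 101 = 49·0.0351/0.0436 + 101 ≈ 140.45 → 140.
Sub-indices: PM2.5→477, PM10→185, NO₂→162, O₃→140. Overall AQI = max = 477; dominant pollutant is PM2.5.
AQI 477: Hazardous.

477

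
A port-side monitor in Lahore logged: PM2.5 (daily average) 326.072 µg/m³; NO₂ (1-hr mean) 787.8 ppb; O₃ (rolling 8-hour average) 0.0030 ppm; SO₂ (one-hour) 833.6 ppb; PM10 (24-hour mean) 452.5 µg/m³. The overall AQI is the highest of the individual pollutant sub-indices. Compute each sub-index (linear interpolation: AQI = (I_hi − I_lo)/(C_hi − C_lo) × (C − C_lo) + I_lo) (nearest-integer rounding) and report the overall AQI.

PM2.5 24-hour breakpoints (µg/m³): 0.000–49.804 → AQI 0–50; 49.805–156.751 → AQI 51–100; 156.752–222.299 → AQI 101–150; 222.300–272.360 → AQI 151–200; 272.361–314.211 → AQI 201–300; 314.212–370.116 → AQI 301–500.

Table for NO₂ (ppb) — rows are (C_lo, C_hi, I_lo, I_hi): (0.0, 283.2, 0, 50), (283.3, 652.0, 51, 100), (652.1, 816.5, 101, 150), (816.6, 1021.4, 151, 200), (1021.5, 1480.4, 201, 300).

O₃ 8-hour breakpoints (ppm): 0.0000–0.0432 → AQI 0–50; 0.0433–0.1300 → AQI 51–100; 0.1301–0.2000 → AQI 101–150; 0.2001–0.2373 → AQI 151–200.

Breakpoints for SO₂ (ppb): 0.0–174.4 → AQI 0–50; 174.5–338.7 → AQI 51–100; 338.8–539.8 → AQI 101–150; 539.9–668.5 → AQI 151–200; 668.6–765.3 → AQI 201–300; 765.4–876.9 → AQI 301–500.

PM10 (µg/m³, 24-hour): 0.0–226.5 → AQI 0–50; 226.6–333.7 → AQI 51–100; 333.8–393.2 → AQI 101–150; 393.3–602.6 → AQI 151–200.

PM2.5: 326.072 ∈ [314.212, 370.116] ↔ index [301, 500].
301 + (326.072−314.212)·(500−301)/(370.116−314.212) = 301 + 11.860·199/55.904 ≈ 343.22, so AQI = 343.
NO₂: row 652.1–816.5 (AQI 101–150). (150−101)·(787.8−652.1)/(816.5−652.1) + 101 = 49·135.7/164.4 + 101 ≈ 141.45 → 141.
O₃ 0.0030: bracket 0.0000–0.0432 → index 0–50; slope 50/0.0432, offset 0.0030.
AQI = 0 + 50/0.0432·0.0030 ≈ 3.47 ⇒ 3.
SO₂: row 765.4–876.9 (AQI 301–500). (500−301)·(833.6−765.4)/(876.9−765.4) + 301 = 199·68.2/111.5 + 301 ≈ 422.72 → 423.
PM10 452.5: bracket 393.3–602.6 → index 151–200; slope 49/209.3, offset 59.2.
AQI = 151 + 49/209.3·59.2 ≈ 164.86 ⇒ 165.
Sub-indices: PM2.5→343, NO₂→141, O₃→3, SO₂→423, PM10→165. Overall AQI = max = 423; dominant pollutant is SO₂.
AQI 423: Hazardous.

423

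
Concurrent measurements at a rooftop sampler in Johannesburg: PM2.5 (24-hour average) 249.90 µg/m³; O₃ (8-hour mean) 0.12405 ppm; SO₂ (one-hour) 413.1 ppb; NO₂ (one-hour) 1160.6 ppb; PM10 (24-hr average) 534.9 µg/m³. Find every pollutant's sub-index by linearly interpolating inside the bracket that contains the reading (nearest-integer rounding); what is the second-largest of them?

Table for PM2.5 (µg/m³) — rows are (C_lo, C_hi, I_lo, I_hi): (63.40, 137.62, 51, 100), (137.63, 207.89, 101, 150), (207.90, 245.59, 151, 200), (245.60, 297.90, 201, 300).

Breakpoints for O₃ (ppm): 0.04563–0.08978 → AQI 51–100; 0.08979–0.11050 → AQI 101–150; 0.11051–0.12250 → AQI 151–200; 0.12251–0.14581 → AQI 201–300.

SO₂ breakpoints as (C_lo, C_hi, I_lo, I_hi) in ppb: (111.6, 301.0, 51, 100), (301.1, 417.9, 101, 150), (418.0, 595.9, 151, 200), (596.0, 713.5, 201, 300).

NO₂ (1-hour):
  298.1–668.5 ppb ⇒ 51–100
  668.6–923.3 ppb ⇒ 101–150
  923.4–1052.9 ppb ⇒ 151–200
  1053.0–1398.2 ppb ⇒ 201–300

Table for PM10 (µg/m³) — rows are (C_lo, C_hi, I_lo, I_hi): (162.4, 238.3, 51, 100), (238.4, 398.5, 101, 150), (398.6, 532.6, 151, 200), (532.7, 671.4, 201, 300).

PM2.5: 249.90 ∈ [245.60, 297.90] ↔ index [201, 300].
201 + (249.90−245.60)·(300−201)/(297.90−245.60) = 201 + 4.30·99/52.30 ≈ 209.14, so AQI = 209.
O₃ 0.12405: bracket 0.12251–0.14581 → index 201–300; slope 99/0.02330, offset 0.00154.
AQI = 201 + 99/0.02330·0.00154 ≈ 207.54 ⇒ 208.
SO₂: 413.1 ∈ [301.1, 417.9] ↔ index [101, 150].
101 + (413.1−301.1)·(150−101)/(417.9−301.1) = 101 + 112.0·49/116.8 ≈ 147.99, so AQI = 148.
NO₂: 1160.6 lies in 1053.0–1398.2, so I_lo=201, I_hi=300, C_lo=1053.0, C_hi=1398.2.
(300−201)/(1398.2−1053.0) × (1160.6−1053.0) + 201 = 99/345.2 × 107.6 + 201 ≈ 231.86 → 232.
PM10: 534.9 lies in 532.7–671.4, so I_lo=201, I_hi=300, C_lo=532.7, C_hi=671.4.
(300−201)/(671.4−532.7) × (534.9−532.7) + 201 = 99/138.7 × 2.2 + 201 ≈ 202.57 → 203.
Sub-indices: PM2.5→209, O₃→208, SO₂→148, NO₂→232, PM10→203. Ranked high→low: 232, 209, 208, 203, 148. Second-highest sub-index = 209.

209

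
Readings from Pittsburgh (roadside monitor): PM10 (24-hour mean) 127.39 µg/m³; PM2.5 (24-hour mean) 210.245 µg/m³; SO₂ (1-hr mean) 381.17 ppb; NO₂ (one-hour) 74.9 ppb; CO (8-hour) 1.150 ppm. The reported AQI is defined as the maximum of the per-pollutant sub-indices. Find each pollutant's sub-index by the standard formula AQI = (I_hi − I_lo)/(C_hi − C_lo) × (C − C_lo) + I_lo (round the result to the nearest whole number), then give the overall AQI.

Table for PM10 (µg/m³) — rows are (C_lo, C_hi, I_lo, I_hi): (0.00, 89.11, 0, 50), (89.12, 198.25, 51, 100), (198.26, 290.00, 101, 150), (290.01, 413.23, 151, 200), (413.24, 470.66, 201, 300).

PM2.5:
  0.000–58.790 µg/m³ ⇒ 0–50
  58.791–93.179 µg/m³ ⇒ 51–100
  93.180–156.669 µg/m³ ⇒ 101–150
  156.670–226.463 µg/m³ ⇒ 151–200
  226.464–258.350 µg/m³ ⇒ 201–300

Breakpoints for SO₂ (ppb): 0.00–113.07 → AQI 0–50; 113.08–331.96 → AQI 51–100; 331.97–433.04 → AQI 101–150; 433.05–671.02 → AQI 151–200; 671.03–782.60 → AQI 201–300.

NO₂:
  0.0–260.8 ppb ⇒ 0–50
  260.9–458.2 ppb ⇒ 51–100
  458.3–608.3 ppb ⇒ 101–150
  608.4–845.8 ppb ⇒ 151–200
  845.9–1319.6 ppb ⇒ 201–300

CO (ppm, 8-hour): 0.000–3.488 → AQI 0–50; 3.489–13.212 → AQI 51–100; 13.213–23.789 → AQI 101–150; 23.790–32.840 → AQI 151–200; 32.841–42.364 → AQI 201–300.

189

PM10 127.39: bracket 89.12–198.25 → index 51–100; slope 49/109.13, offset 38.27.
AQI = 51 + 49/109.13·38.27 ≈ 68.18 ⇒ 68.
PM2.5: 210.245 lies in 156.670–226.463, so I_lo=151, I_hi=200, C_lo=156.670, C_hi=226.463.
(200−151)/(226.463−156.670) × (210.245−156.670) + 151 = 49/69.793 × 53.575 + 151 ≈ 188.61 → 189.
SO₂: row 331.97–433.04 (AQI 101–150). (150−101)·(381.17−331.97)/(433.04−331.97) + 101 = 49·49.20/101.07 + 101 ≈ 124.85 → 125.
NO₂: row 0.0–260.8 (AQI 0–50). (50−0)·(74.9−0.0)/(260.8−0.0) + 0 = 50·74.9/260.8 + 0 ≈ 14.36 → 14.
CO: row 0.000–3.488 (AQI 0–50). (50−0)·(1.150−0.000)/(3.488−0.000) + 0 = 50·1.150/3.488 + 0 ≈ 16.49 → 16.
Sub-indices: PM10→68, PM2.5→189, SO₂→125, NO₂→14, CO→16. Overall AQI = max = 189; dominant pollutant is PM2.5.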